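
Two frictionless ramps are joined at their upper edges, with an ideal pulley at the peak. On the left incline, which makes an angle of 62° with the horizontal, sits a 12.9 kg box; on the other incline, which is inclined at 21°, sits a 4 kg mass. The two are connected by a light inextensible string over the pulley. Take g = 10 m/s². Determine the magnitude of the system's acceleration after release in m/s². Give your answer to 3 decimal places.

5.891 m/s²

Resolve each weight along its own incline: the 12.9 kg mass has component 12.9 × 10 × sin 62° = 113.900 N down its slope, and the 4 kg mass has 4 × 10 × sin 21° = 14.335 N down its slope.
The 12.9 kg side's 113.900 N exceeds the other side's 14.335 N, so that mass slides down and the 4 kg mass slides up. Taking that direction as positive, Newton's second law for the whole system gives 113.900 − 14.335 = (12.9 + 4) a, so a = 99.565 / 16.9 = 5.8914 m/s².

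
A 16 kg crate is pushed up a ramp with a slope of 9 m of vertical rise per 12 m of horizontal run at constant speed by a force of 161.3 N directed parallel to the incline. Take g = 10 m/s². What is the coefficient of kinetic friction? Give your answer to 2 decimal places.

At constant speed ΣF = 0 along the incline. The applied 161.3 N acts up the slope; the weight component mg sin 36.87° = 96.000 N and kinetic friction μN both act down the slope.
So 161.3 = 96.000 + μ × 128.000, giving μ = (161.3 − 96.000) / 128.000 = 0.5102.

0.51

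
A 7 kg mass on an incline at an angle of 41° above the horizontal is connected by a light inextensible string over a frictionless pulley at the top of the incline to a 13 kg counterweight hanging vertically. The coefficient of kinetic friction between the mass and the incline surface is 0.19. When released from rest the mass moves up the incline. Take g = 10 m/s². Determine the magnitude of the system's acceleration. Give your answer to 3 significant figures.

3.70 m/s²

For the mass on the incline: the weight component along the slope is m₁g sin 41° = 7 × 10 × 0.6561 = 45.927 N and the normal force is N = m₁g cos 41° = 52.830 N.
Kinetic friction opposes the mass's motion up the incline: f = μN = 0.19 × 52.830 = 10.038 N acting down the slope.
Newton's second law for the mass (up-slope positive): T − 45.927 − 10.038 = 7 a. For the hanging counterweight (downward positive): 13 × 10 − T = 13 a.
Adding the two equations eliminates T: 74.035 = 20 a, so a = 3.7017 m/s².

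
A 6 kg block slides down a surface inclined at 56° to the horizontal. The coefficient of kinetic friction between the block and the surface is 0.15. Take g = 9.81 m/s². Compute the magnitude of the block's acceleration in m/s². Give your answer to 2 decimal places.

7.31 m/s²

Resolving the weight along the incline: the component pulling the block down the slope is mg sin 56° = 6 × 9.81 × 0.8290 = 48.795 N, and the normal force is N = mg cos 56° = 6 × 9.81 × 0.5592 = 32.915 N.
Kinetic friction acts up the slope with magnitude f = μN = 0.15 × 32.915 = 4.937 N.
Net force along the incline is 48.795 − 4.937 = 43.858 N, so a = 43.858 / 6 = 7.3097 m/s².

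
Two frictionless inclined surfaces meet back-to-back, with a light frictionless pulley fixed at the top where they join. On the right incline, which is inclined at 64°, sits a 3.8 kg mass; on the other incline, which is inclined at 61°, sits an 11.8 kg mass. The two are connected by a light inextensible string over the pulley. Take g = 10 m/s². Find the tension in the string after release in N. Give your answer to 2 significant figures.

Resolve each weight along its own incline: the 3.8 kg mass has component 3.8 × 10 × sin 64° = 34.154 N down its slope, and the 11.8 kg mass has 11.8 × 10 × sin 61° = 103.205 N down its slope.
The 11.8 kg side's 103.205 N exceeds the other side's 34.154 N, so that mass slides down and the 3.8 kg mass slides up. Taking that direction as positive, Newton's second law for the whole system gives 103.205 − 34.154 = (3.8 + 11.8) a, so a = 69.051 / 15.6 = 4.4263 m/s².
For the 3.8 kg mass (up-slope positive): T − 34.154 = 3.8 × 4.4263, so T = 50.974 N.

51 N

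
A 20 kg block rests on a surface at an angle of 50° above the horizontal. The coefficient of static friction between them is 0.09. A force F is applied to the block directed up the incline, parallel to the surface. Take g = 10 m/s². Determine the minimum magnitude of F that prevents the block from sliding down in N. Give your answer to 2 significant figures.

The normal force is N = mg cos 50° = 128.558 N. With F at its minimum the block is on the verge of sliding down, so static friction is at its maximum μ_s N = 0.09 × 128.558 = 11.570 N and acts up the slope.
Equilibrium along the incline: F + μ_s N = mg sin 50°, so F = 153.209 − 11.570 = 141.639 N.

140 N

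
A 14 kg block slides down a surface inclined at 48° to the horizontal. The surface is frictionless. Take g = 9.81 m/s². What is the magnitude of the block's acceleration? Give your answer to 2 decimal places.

7.29 m/s²

Resolving the weight along the incline: the component pulling the block down the slope is mg sin 48° = 14 × 9.81 × 0.7431 = 102.057 N, and the normal force is N = mg cos 48° = 14 × 9.81 × 0.6691 = 91.894 N.
With no friction the net force along the incline is 102.057 N, so a = g sin 48° = 102.057 / 14 = 7.2898 m/s².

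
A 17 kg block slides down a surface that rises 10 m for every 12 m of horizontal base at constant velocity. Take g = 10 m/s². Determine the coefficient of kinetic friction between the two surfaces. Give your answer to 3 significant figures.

0.833

At constant velocity the net force along the incline is zero: mg sin 39.81° = μ mg cos 39.81°.
So μ = tan 39.81° = 0.6402 / 0.7682 = 0.8334.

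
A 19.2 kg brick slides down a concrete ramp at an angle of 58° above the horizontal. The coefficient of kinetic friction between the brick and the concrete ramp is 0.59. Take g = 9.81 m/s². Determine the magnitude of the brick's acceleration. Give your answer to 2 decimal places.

5.25 m/s²

Resolving the weight along the incline: the component pulling the brick down the slope is mg sin 58° = 19.2 × 9.81 × 0.8480 = 159.722 N, and the normal force is N = mg cos 58° = 19.2 × 9.81 × 0.5299 = 99.808 N.
Kinetic friction acts up the slope with magnitude f = μN = 0.59 × 99.808 = 58.887 N.
Net force along the incline is 159.722 − 58.887 = 100.835 N, so a = 100.835 / 19.2 = 5.2518 m/s².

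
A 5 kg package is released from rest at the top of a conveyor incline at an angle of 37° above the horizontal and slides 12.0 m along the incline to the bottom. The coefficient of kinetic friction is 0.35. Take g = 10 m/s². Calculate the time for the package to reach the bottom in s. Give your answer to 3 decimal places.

2.729 s

The weight component along the incline is mg sin 37° = 30.091 N and the normal force is N = mg cos 37° = 39.932 N.
Friction up the slope is f = μN = 0.35 × 39.932 = 13.976 N, so the net downslope force is 30.091 − 13.976 = 16.115 N and a = 16.115 / 5 = 3.2230 m/s².
Starting from rest, L = ½at², so t = √(2L/a) = √(2 × 12.0 / 3.2230) = 2.7288 s.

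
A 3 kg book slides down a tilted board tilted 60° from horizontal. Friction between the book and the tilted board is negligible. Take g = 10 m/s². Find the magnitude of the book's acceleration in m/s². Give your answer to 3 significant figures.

8.66 m/s²

Resolving the weight along the incline: the component pulling the book down the slope is mg sin 60° = 3 × 10 × 0.8660 = 25.980 N, and the normal force is N = mg cos 60° = 3 × 10 × 0.5000 = 15.000 N.
With no friction the net force along the incline is 25.980 N, so a = g sin 60° = 25.980 / 3 = 8.6600 m/s².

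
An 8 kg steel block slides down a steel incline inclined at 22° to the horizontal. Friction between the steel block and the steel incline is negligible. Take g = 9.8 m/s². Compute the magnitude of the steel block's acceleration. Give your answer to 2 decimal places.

3.67 m/s²

Resolving the weight along the incline: the component pulling the steel block down the slope is mg sin 22° = 8 × 9.8 × 0.3746 = 29.369 N, and the normal force is N = mg cos 22° = 8 × 9.8 × 0.9272 = 72.692 N.
With no friction the net force along the incline is 29.369 N, so a = g sin 22° = 29.369 / 8 = 3.6711 m/s².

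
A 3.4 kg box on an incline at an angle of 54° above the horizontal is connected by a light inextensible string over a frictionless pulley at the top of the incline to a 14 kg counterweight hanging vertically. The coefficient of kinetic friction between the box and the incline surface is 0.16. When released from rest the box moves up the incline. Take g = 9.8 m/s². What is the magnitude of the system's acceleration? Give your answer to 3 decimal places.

6.156 m/s²

For the box on the incline: the weight component along the slope is m₁g sin 54° = 3.4 × 9.8 × 0.8090 = 26.956 N and the normal force is N = m₁g cos 54° = 19.585 N.
Kinetic friction opposes the box's motion up the incline: f = μN = 0.16 × 19.585 = 3.134 N acting down the slope.
Newton's second law for the box (up-slope positive): T − 26.956 − 3.134 = 3.4 a. For the hanging counterweight (downward positive): 14 × 9.8 − T = 14 a.
Adding the two equations eliminates T: 107.110 = 17.4 a, so a = 6.1557 m/s².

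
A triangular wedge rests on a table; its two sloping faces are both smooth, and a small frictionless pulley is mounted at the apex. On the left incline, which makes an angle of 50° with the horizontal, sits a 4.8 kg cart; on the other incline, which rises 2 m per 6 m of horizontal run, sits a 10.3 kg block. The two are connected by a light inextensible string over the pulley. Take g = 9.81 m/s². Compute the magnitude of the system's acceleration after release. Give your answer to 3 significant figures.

Resolve each weight along its own incline: the 4.8 kg mass has component 4.8 × 9.81 × sin 50° = 36.072 N down its slope, and the 10.3 kg mass has 10.3 × 9.81 × sin 18.43° = 31.953 N down its slope.
The 4.8 kg side's 36.072 N exceeds the other side's 31.953 N, so that mass slides down and the 10.3 kg mass slides up. Taking that direction as positive, Newton's second law for the whole system gives 36.072 − 31.953 = (4.8 + 10.3) a, so a = 4.119 / 15.1 = 0.2728 m/s².

0.273 m/s²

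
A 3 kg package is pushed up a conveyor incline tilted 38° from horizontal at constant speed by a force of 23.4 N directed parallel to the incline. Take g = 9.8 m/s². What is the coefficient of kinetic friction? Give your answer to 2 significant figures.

At constant speed ΣF = 0 along the incline. The applied 23.4 N acts up the slope; the weight component mg sin 38° = 18.100 N and kinetic friction μN both act down the slope.
So 23.4 = 18.100 + μ × 23.168, giving μ = (23.4 − 18.100) / 23.168 = 0.2288.

0.23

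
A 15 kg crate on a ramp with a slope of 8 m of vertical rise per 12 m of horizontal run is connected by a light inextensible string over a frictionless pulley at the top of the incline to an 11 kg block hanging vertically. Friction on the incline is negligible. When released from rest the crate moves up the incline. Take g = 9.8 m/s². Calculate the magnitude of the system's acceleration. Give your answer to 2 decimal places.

1.01 m/s²

For the crate on the incline: the weight component along the slope is m₁g sin 33.69° = 15 × 9.8 × 0.5547 = 81.541 N and the normal force is N = m₁g cos 33.69° = 122.311 N.
Newton's second law for the crate (up-slope positive): T − 81.541 = 15 a. For the hanging block (downward positive): 11 × 9.8 − T = 11 a.
Adding the two equations eliminates T: 26.259 = 26 a, so a = 1.0100 m/s².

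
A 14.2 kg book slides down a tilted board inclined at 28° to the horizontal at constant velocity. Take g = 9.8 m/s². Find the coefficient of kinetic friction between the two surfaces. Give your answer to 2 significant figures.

At constant velocity the net force along the incline is zero: mg sin 28° = μ mg cos 28°.
So μ = tan 28° = 0.4695 / 0.8829 = 0.5318.

0.53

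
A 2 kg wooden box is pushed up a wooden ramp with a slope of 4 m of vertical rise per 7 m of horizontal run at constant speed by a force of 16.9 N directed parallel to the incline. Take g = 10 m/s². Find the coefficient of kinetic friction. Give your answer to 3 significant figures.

At constant speed ΣF = 0 along the incline. The applied 16.9 N acts up the slope; the weight component mg sin 29.74° = 9.923 N and kinetic friction μN both act down the slope.
So 16.9 = 9.923 + μ × 17.365, giving μ = (16.9 − 9.923) / 17.365 = 0.4018.

0.402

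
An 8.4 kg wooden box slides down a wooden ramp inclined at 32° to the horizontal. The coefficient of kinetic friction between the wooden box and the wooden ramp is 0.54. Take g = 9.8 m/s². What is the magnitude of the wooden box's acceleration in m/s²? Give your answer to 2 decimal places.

Resolving the weight along the incline: the component pulling the wooden box down the slope is mg sin 32° = 8.4 × 9.8 × 0.5299 = 43.621 N, and the normal force is N = mg cos 32° = 8.4 × 9.8 × 0.8480 = 69.807 N.
Kinetic friction acts up the slope with magnitude f = μN = 0.54 × 69.807 = 37.696 N.
Net force along the incline is 43.621 − 37.696 = 5.925 N, so a = 5.925 / 8.4 = 0.7054 m/s².

0.71 m/s²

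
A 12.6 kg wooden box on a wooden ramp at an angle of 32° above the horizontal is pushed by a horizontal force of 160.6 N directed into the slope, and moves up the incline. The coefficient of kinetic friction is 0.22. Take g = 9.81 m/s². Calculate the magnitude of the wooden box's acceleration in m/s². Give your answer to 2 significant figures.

2.3 m/s²

The horizontal push has components F cos 32° = 160.6 × 0.8480 = 136.189 N up the incline and F sin 32° = 160.6 × 0.5299 = 85.102 N pressing into the surface.
The normal force is therefore N = mg cos 32° + F sin 32° = 104.818 + 85.102 = 189.920 N, and kinetic friction down the slope is μN = 0.22 × 189.920 = 41.782 N.
Along the incline: F cos 32° − mg sin 32° − μN = ma, so 136.189 − 65.499 − 41.782 = 12.6 a, giving a = 2.2943 m/s².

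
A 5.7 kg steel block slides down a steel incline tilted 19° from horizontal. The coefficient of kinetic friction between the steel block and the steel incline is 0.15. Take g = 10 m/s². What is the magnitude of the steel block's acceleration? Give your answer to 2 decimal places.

1.84 m/s²

Resolving the weight along the incline: the component pulling the steel block down the slope is mg sin 19° = 5.7 × 10 × 0.3256 = 18.559 N, and the normal force is N = mg cos 19° = 5.7 × 10 × 0.9455 = 53.894 N.
Kinetic friction acts up the slope with magnitude f = μN = 0.15 × 53.894 = 8.084 N.
Net force along the incline is 18.559 − 8.084 = 10.475 N, so a = 10.475 / 5.7 = 1.8377 m/s².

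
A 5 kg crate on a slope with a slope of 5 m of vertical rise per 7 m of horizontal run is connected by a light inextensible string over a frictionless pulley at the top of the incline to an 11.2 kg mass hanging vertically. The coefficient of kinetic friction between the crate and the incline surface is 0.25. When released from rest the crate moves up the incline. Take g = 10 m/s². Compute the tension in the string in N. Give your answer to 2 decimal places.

61.69 N

For the crate on the incline: the weight component along the slope is m₁g sin 35.54° = 5 × 10 × 0.5812 = 29.060 N and the normal force is N = m₁g cos 35.54° = 40.687 N.
Kinetic friction opposes the crate's motion up the incline: f = μN = 0.25 × 40.687 = 10.172 N acting down the slope.
Newton's second law for the crate (up-slope positive): T − 29.060 − 10.172 = 5 a. For the hanging mass (downward positive): 11.2 × 10 − T = 11.2 a.
Adding the two equations eliminates T: 72.768 = 16.2 a, so a = 4.4919 m/s².
Then from the hanging mass's equation, T = 11.2 × (10 − 4.4919) = 61.691 N.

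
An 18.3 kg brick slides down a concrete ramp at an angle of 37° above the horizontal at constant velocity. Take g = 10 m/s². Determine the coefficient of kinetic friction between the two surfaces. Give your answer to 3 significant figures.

0.754

At constant velocity the net force along the incline is zero: mg sin 37° = μ mg cos 37°.
So μ = tan 37° = 0.6018 / 0.7986 = 0.7536.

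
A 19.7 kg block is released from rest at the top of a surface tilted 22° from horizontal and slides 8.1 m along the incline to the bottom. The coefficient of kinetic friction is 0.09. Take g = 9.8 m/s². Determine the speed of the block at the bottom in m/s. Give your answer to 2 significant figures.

The weight component along the incline is mg sin 22° = 72.322 N and the normal force is N = mg cos 22° = 179.002 N.
Friction up the slope is f = μN = 0.09 × 179.002 = 16.110 N, so the net downslope force is 72.322 − 16.110 = 56.212 N and a = 56.212 / 19.7 = 2.8534 m/s².
Starting from rest over a distance of 8.1 m, v² = 2aL = 2 × 2.8534 × 8.1 = 46.2251, so v = 6.7989 m/s.

6.8 m/s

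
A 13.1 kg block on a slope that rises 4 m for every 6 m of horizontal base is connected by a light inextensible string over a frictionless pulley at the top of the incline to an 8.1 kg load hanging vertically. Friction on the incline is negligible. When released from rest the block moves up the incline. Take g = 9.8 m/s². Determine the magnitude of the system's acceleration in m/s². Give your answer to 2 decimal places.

For the block on the incline: the weight component along the slope is m₁g sin 33.69° = 13.1 × 9.8 × 0.5547 = 71.212 N and the normal force is N = m₁g cos 33.69° = 106.819 N.
Newton's second law for the block (up-slope positive): T − 71.212 = 13.1 a. For the hanging load (downward positive): 8.1 × 9.8 − T = 8.1 a.
Adding the two equations eliminates T: 8.168 = 21.2 a, so a = 0.3853 m/s².

0.39 m/s²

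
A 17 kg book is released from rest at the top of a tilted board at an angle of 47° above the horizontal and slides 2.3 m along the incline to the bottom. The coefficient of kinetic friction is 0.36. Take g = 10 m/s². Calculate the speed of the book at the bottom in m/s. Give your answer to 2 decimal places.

4.73 m/s

The weight component along the incline is mg sin 47° = 124.330 N and the normal force is N = mg cos 47° = 115.940 N.
Friction up the slope is f = μN = 0.36 × 115.940 = 41.738 N, so the net downslope force is 124.330 − 41.738 = 82.592 N and a = 82.592 / 17 = 4.8584 m/s².
Starting from rest over a distance of 2.3 m, v² = 2aL = 2 × 4.8584 × 2.3 = 22.3486, so v = 4.7274 m/s.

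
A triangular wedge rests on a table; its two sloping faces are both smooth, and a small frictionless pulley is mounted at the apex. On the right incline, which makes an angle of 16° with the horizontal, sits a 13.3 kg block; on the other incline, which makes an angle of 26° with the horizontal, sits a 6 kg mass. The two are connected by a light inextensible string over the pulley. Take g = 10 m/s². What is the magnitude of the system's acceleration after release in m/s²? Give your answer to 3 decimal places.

Resolve each weight along its own incline: the 13.3 kg mass has component 13.3 × 10 × sin 16° = 36.660 N down its slope, and the 6 kg mass has 6 × 10 × sin 26° = 26.302 N down its slope.
The 13.3 kg side's 36.660 N exceeds the other side's 26.302 N, so that mass slides down and the 6 kg mass slides up. Taking that direction as positive, Newton's second law for the whole system gives 36.660 − 26.302 = (13.3 + 6) a, so a = 10.358 / 19.3 = 0.5367 m/s².

0.537 m/s²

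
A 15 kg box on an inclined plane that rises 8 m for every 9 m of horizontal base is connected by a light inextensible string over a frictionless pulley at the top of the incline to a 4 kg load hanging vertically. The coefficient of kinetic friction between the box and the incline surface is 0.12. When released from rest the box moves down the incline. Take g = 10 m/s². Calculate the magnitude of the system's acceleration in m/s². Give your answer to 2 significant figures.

For the box on the incline: the weight component along the slope is m₁g sin 41.63° = 15 × 10 × 0.6644 = 99.660 N and the normal force is N = m₁g cos 41.63° = 112.111 N.
Kinetic friction opposes the box's motion down the incline: f = μN = 0.12 × 112.111 = 13.453 N acting up the slope.
Newton's second law for the box (down-slope positive): 99.660 − 13.453 − T = 15 a. For the hanging load (upward positive): T − 4 × 10 = 4 a.
Adding the two equations eliminates T: 46.207 = 19 a, so a = 2.4319 m/s².

2.4 m/s²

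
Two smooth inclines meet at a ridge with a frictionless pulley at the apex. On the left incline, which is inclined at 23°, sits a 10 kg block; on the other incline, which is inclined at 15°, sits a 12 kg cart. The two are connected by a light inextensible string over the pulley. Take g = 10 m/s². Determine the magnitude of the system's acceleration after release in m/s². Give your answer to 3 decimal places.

Resolve each weight along its own incline: the 10 kg mass has component 10 × 10 × sin 23° = 39.073 N down its slope, and the 12 kg mass has 12 × 10 × sin 15° = 31.058 N down its slope.
The 10 kg side's 39.073 N exceeds the other side's 31.058 N, so that mass slides down and the 12 kg mass slides up. Taking that direction as positive, Newton's second law for the whole system gives 39.073 − 31.058 = (10 + 12) a, so a = 8.015 / 22 = 0.3643 m/s².

0.364 m/s²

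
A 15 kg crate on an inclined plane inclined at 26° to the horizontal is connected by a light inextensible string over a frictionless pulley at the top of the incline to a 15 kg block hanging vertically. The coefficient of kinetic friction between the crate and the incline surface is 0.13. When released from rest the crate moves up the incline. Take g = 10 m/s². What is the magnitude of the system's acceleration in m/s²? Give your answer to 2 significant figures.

2.2 m/s²

For the crate on the incline: the weight component along the slope is m₁g sin 26° = 15 × 10 × 0.4384 = 65.760 N and the normal force is N = m₁g cos 26° = 134.819 N.
Kinetic friction opposes the crate's motion up the incline: f = μN = 0.13 × 134.819 = 17.526 N acting down the slope.
Newton's second law for the crate (up-slope positive): T − 65.760 − 17.526 = 15 a. For the hanging block (downward positive): 15 × 10 − T = 15 a.
Adding the two equations eliminates T: 66.714 = 30 a, so a = 2.2238 m/s².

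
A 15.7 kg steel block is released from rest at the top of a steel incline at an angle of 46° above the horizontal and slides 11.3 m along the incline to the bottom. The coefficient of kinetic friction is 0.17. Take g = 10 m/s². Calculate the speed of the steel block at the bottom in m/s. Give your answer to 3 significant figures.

The weight component along the incline is mg sin 46° = 112.936 N and the normal force is N = mg cos 46° = 109.061 N.
Friction up the slope is f = μN = 0.17 × 109.061 = 18.540 N, so the net downslope force is 112.936 − 18.540 = 94.396 N and a = 94.396 / 15.7 = 6.0125 m/s².
Starting from rest over a distance of 11.3 m, v² = 2aL = 2 × 6.0125 × 11.3 = 135.8825, so v = 11.6569 m/s.

11.7 m/s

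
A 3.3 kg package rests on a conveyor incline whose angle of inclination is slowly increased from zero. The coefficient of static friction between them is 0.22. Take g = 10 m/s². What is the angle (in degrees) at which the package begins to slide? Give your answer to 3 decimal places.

At the threshold of sliding, static friction is at its maximum μ_s N and exactly balances the weight component along the incline: mg sin θ = μ_s mg cos θ.
Hence tan θ = μ_s = 0.22, so θ = arctan(0.22) = 12.4074°.

12.407°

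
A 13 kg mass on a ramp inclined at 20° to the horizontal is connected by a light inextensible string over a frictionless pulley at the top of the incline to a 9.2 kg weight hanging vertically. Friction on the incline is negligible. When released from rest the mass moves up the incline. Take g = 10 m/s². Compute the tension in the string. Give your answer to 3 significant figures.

72.3 N

For the mass on the incline: the weight component along the slope is m₁g sin 20° = 13 × 10 × 0.3420 = 44.460 N and the normal force is N = m₁g cos 20° = 122.160 N.
Newton's second law for the mass (up-slope positive): T − 44.460 = 13 a. For the hanging weight (downward positive): 9.2 × 10 − T = 9.2 a.
Adding the two equations eliminates T: 47.540 = 22.2 a, so a = 2.1414 m/s².
Then from the hanging weight's equation, T = 9.2 × (10 − 2.1414) = 72.299 N.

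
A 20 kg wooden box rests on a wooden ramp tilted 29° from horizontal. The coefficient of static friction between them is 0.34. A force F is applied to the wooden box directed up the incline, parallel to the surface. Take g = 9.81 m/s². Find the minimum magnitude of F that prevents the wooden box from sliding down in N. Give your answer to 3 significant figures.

36.8 N

The normal force is N = mg cos 29° = 171.600 N. With F at its minimum the wooden box is on the verge of sliding down, so static friction is at its maximum μ_s N = 0.34 × 171.600 = 58.344 N and acts up the slope.
Equilibrium along the incline: F + μ_s N = mg sin 29°, so F = 95.120 − 58.344 = 36.776 N.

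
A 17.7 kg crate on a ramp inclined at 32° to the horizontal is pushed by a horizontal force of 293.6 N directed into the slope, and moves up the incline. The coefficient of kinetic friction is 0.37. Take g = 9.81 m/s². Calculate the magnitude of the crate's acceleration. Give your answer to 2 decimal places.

The horizontal push has components F cos 32° = 293.6 × 0.8480 = 248.973 N up the incline and F sin 32° = 293.6 × 0.5299 = 155.579 N pressing into the surface.
The normal force is therefore N = mg cos 32° + F sin 32° = 147.244 + 155.579 = 302.823 N, and kinetic friction down the slope is μN = 0.37 × 302.823 = 112.045 N.
Along the incline: F cos 32° − mg sin 32° − μN = ma, so 248.973 − 92.010 − 112.045 = 17.7 a, giving a = 2.5377 m/s².

2.54 m/s²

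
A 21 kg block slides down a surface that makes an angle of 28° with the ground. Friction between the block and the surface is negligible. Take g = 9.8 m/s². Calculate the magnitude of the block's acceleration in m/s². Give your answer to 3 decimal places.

Resolving the weight along the incline: the component pulling the block down the slope is mg sin 28° = 21 × 9.8 × 0.4695 = 96.623 N, and the normal force is N = mg cos 28° = 21 × 9.8 × 0.8829 = 181.701 N.
With no friction the net force along the incline is 96.623 N, so a = g sin 28° = 96.623 / 21 = 4.6011 m/s².

4.601 m/s²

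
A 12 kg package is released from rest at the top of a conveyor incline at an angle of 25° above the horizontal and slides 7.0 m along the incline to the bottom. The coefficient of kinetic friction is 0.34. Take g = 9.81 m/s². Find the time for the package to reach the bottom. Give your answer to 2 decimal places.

The weight component along the incline is mg sin 25° = 49.751 N and the normal force is N = mg cos 25° = 106.691 N.
Friction up the slope is f = μN = 0.34 × 106.691 = 36.275 N, so the net downslope force is 49.751 − 36.275 = 13.476 N and a = 13.476 / 12 = 1.1230 m/s².
Starting from rest, L = ½at², so t = √(2L/a) = √(2 × 7.0 / 1.1230) = 3.5308 s.

3.53 s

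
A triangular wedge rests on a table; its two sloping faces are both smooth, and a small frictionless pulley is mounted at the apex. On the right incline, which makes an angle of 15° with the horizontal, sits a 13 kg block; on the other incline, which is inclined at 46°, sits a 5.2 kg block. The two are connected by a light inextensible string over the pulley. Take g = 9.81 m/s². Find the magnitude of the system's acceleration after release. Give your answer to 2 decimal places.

0.20 m/s²

Resolve each weight along its own incline: the 13 kg mass has component 13 × 9.81 × sin 15° = 33.007 N down its slope, and the 5.2 kg mass has 5.2 × 9.81 × sin 46° = 36.695 N down its slope.
The 5.2 kg side's 36.695 N exceeds the other side's 33.007 N, so that mass slides down and the 13 kg mass slides up. Taking that direction as positive, Newton's second law for the whole system gives 36.695 − 33.007 = (13 + 5.2) a, so a = 3.688 / 18.2 = 0.2026 m/s².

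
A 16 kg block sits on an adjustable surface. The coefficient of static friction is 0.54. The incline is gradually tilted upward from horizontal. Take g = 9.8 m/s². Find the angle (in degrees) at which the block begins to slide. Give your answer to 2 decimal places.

At the threshold of sliding, static friction is at its maximum μ_s N and exactly balances the weight component along the incline: mg sin θ = μ_s mg cos θ.
Hence tan θ = μ_s = 0.54, so θ = arctan(0.54) = 28.3690°.

28.37°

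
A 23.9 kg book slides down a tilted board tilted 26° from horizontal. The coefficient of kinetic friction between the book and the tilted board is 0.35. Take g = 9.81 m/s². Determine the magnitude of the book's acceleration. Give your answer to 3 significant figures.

Resolving the weight along the incline: the component pulling the book down the slope is mg sin 26° = 23.9 × 9.81 × 0.4384 = 102.787 N, and the normal force is N = mg cos 26° = 23.9 × 9.81 × 0.8988 = 210.732 N.
Kinetic friction acts up the slope with magnitude f = μN = 0.35 × 210.732 = 73.756 N.
Net force along the incline is 102.787 − 73.756 = 29.031 N, so a = 29.031 / 23.9 = 1.2147 m/s².

1.21 m/s²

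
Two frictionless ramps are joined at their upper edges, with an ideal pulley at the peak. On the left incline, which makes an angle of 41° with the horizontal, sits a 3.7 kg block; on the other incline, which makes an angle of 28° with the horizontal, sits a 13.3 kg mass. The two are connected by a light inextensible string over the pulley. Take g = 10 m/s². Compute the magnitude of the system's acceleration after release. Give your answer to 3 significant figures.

Resolve each weight along its own incline: the 3.7 kg mass has component 3.7 × 10 × sin 41° = 24.274 N down its slope, and the 13.3 kg mass has 13.3 × 10 × sin 28° = 62.440 N down its slope.
The 13.3 kg side's 62.440 N exceeds the other side's 24.274 N, so that mass slides down and the 3.7 kg mass slides up. Taking that direction as positive, Newton's second law for the whole system gives 62.440 − 24.274 = (3.7 + 13.3) a, so a = 38.166 / 17 = 2.2451 m/s².

2.25 m/s²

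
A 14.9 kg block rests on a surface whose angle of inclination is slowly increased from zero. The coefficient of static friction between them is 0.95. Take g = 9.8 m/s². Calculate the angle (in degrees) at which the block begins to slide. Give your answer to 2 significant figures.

44°

At the threshold of sliding, static friction is at its maximum μ_s N and exactly balances the weight component along the incline: mg sin θ = μ_s mg cos θ.
Hence tan θ = μ_s = 0.95, so θ = arctan(0.95) = 43.5312°.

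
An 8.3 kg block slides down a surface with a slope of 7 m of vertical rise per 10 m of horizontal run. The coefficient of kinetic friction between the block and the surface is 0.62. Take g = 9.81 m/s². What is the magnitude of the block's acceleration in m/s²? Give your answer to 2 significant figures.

Resolving the weight along the incline: the component pulling the block down the slope is mg sin 34.99° = 8.3 × 9.81 × 0.5735 = 46.696 N, and the normal force is N = mg cos 34.99° = 8.3 × 9.81 × 0.8192 = 66.702 N.
Kinetic friction acts up the slope with magnitude f = μN = 0.62 × 66.702 = 41.355 N.
Net force along the incline is 46.696 − 41.355 = 5.341 N, so a = 5.341 / 8.3 = 0.6435 m/s².

0.64 m/s²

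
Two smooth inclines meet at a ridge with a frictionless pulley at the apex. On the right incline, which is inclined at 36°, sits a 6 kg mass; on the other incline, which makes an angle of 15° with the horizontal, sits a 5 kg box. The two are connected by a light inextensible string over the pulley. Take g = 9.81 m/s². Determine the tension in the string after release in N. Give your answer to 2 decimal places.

22.65 N

Resolve each weight along its own incline: the 6 kg mass has component 6 × 9.81 × sin 36° = 34.597 N down its slope, and the 5 kg mass has 5 × 9.81 × sin 15° = 12.695 N down its slope.
The 6 kg side's 34.597 N exceeds the other side's 12.695 N, so that mass slides down and the 5 kg mass slides up. Taking that direction as positive, Newton's second law for the whole system gives 34.597 − 12.695 = (6 + 5) a, so a = 21.902 / 11 = 1.9911 m/s².
For the 5 kg mass (up-slope positive): T − 12.695 = 5 × 1.9911, so T = 22.651 N.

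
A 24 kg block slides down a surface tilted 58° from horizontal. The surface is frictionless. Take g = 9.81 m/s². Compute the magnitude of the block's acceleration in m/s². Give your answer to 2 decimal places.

Resolving the weight along the incline: the component pulling the block down the slope is mg sin 58° = 24 × 9.81 × 0.8480 = 199.653 N, and the normal force is N = mg cos 58° = 24 × 9.81 × 0.5299 = 124.760 N.
With no friction the net force along the incline is 199.653 N, so a = g sin 58° = 199.653 / 24 = 8.3189 m/s².

8.32 m/s²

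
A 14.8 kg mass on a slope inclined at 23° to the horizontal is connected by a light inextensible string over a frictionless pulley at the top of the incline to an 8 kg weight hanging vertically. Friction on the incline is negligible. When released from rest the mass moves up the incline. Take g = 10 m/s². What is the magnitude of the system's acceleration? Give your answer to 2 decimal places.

For the mass on the incline: the weight component along the slope is m₁g sin 23° = 14.8 × 10 × 0.3907 = 57.824 N and the normal force is N = m₁g cos 23° = 136.235 N.
Newton's second law for the mass (up-slope positive): T − 57.824 = 14.8 a. For the hanging weight (downward positive): 8 × 10 − T = 8 a.
Adding the two equations eliminates T: 22.176 = 22.8 a, so a = 0.9726 m/s².

0.97 m/s²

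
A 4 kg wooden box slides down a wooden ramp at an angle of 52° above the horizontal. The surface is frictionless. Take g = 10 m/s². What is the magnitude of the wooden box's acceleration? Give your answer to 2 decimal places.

7.88 m/s²

Resolving the weight along the incline: the component pulling the wooden box down the slope is mg sin 52° = 4 × 10 × 0.7880 = 31.520 N, and the normal force is N = mg cos 52° = 4 × 10 × 0.6157 = 24.628 N.
With no friction the net force along the incline is 31.520 N, so a = g sin 52° = 31.520 / 4 = 7.8800 m/s².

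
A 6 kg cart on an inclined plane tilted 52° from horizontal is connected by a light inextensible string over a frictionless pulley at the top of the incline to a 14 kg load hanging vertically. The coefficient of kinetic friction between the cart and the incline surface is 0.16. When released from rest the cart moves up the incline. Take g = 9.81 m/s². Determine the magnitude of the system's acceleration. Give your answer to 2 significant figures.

For the cart on the incline: the weight component along the slope is m₁g sin 52° = 6 × 9.81 × 0.7880 = 46.382 N and the normal force is N = m₁g cos 52° = 36.238 N.
Kinetic friction opposes the cart's motion up the incline: f = μN = 0.16 × 36.238 = 5.798 N acting down the slope.
Newton's second law for the cart (up-slope positive): T − 46.382 − 5.798 = 6 a. For the hanging load (downward positive): 14 × 9.81 − T = 14 a.
Adding the two equations eliminates T: 85.160 = 20 a, so a = 4.2580 m/s².

4.3 m/s²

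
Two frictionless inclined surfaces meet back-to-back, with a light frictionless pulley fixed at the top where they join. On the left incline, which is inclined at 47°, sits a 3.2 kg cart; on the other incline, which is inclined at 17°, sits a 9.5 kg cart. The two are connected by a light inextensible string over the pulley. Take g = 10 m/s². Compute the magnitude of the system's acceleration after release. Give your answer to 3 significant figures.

0.344 m/s²

Resolve each weight along its own incline: the 3.2 kg mass has component 3.2 × 10 × sin 47° = 23.403 N down its slope, and the 9.5 kg mass has 9.5 × 10 × sin 17° = 27.775 N down its slope.
The 9.5 kg side's 27.775 N exceeds the other side's 23.403 N, so that mass slides down and the 3.2 kg mass slides up. Taking that direction as positive, Newton's second law for the whole system gives 27.775 − 23.403 = (3.2 + 9.5) a, so a = 4.372 / 12.7 = 0.3443 m/s².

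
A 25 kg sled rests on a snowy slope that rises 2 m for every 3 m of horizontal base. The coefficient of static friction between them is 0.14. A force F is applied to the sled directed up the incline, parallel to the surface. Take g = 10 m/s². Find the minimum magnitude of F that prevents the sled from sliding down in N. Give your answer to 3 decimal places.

The normal force is N = mg cos 33.69° = 208.013 N. With F at its minimum the sled is on the verge of sliding down, so static friction is at its maximum μ_s N = 0.14 × 208.013 = 29.122 N and acts up the slope.
Equilibrium along the incline: F + μ_s N = mg sin 33.69°, so F = 138.675 − 29.122 = 109.553 N.

109.553 N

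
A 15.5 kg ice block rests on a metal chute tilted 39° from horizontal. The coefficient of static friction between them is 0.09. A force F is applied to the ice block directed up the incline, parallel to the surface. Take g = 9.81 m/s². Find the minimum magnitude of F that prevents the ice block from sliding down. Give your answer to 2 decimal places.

The normal force is N = mg cos 39° = 118.169 N. With F at its minimum the ice block is on the verge of sliding down, so static friction is at its maximum μ_s N = 0.09 × 118.169 = 10.635 N and acts up the slope.
Equilibrium along the incline: F + μ_s N = mg sin 39°, so F = 95.691 − 10.635 = 85.056 N.

85.06 N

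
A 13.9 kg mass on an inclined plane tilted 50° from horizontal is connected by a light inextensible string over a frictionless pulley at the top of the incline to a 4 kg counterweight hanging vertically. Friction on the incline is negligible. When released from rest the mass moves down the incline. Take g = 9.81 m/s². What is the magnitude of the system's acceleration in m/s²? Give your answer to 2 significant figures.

3.6 m/s²

For the mass on the incline: the weight component along the slope is m₁g sin 50° = 13.9 × 9.81 × 0.7660 = 104.451 N and the normal force is N = m₁g cos 50° = 87.650 N.
Newton's second law for the mass (down-slope positive): 104.451 − T = 13.9 a. For the hanging counterweight (upward positive): T − 4 × 9.81 = 4 a.
Adding the two equations eliminates T: 65.211 = 17.9 a, so a = 3.6431 m/s².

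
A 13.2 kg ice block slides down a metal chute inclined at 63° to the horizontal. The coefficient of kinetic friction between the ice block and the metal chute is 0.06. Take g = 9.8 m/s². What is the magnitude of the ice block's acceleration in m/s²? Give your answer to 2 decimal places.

Resolving the weight along the incline: the component pulling the ice block down the slope is mg sin 63° = 13.2 × 9.8 × 0.8910 = 115.260 N, and the normal force is N = mg cos 63° = 13.2 × 9.8 × 0.4540 = 58.729 N.
Kinetic friction acts up the slope with magnitude f = μN = 0.06 × 58.729 = 3.524 N.
Net force along the incline is 115.260 − 3.524 = 111.736 N, so a = 111.736 / 13.2 = 8.4648 m/s².

8.46 m/s²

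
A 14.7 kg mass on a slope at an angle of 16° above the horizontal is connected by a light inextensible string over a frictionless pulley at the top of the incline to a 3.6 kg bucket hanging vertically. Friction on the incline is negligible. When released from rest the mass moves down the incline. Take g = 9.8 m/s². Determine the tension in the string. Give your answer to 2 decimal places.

36.15 N

For the mass on the incline: the weight component along the slope is m₁g sin 16° = 14.7 × 9.8 × 0.2756 = 39.703 N and the normal force is N = m₁g cos 16° = 138.479 N.
Newton's second law for the mass (down-slope positive): 39.703 − T = 14.7 a. For the hanging bucket (upward positive): T − 3.6 × 9.8 = 3.6 a.
Adding the two equations eliminates T: 4.423 = 18.3 a, so a = 0.2417 m/s².
Then from the hanging bucket's equation, T = 3.6 × (9.8 + 0.2417) = 36.150 N.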